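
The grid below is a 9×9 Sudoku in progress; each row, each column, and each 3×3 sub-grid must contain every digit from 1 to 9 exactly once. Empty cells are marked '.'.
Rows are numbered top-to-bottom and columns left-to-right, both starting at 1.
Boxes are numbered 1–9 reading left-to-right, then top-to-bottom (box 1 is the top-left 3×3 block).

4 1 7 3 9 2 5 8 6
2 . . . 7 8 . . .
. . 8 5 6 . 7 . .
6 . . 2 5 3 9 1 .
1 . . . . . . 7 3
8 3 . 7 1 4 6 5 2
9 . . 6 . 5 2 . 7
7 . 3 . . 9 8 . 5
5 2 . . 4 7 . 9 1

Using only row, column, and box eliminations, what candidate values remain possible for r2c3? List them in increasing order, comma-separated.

5,6,9

Row 2 already contains {2, 7, 8}.
Column 3 already contains {3, 7, 8}.
Its 3×3 block (box 1) already contains {1, 2, 4, 7, 8}.
Removing those from 1–9 leaves {5, 6, 9} as the candidates for r2c3.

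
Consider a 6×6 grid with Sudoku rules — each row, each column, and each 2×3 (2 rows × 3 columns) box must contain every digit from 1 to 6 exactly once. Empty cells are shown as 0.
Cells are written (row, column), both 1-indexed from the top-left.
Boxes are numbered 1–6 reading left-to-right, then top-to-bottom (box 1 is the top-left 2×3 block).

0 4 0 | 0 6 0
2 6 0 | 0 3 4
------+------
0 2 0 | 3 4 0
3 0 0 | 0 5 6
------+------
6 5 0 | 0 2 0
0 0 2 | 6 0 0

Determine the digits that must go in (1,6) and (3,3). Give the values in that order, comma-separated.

2,6

For (1,6):
  Consider where 2 can go in column 6.
  (3,6) is out (row 3 already has a 2).
  (5,6) is out (row 5 already has a 2).
  (6,6) is out (row 6 already has a 2).
  So the only cell in column 6 that can hold 2 is (1,6).
  So (1,6) = 2.
For (3,3):
  Consider where 6 can go in column 3.
  (1,3) is out (row 1 already has a 6).
  (2,3) is out (row 2 already has a 6).
  (4,3) is out (row 4 already has a 6).
  (5,3) is out (row 5 already has a 6).
  So the only cell in column 3 that can hold 6 is (3,3).
  So (3,3) = 6.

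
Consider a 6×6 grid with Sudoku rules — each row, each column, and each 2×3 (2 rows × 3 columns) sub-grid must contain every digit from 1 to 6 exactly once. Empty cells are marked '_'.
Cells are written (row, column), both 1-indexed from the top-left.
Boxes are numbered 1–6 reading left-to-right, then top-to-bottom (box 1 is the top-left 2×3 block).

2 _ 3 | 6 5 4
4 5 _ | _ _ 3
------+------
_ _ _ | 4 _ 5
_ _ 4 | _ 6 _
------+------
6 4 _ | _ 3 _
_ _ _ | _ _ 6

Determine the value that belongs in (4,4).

Cell (4,4) itself could take any of {1, 2, 3} by direct elimination.
Consider where 3 can go in box 4.
(3,5) is out (column 5 already has a 3).
(4,6) is out (column 6 already has a 3).
So the only cell in box 4 that can hold 3 is (4,4).
Therefore (4,4) = 3.

3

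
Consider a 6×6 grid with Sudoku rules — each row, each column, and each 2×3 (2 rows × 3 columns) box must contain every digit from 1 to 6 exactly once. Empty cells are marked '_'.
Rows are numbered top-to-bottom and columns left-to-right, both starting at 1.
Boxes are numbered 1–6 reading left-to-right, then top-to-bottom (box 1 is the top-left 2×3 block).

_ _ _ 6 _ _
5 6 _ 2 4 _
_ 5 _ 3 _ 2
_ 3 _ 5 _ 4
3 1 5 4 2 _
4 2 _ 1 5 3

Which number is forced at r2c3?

Cell r2c3 itself could take any of {1, 3} by direct elimination.
Consider where 3 can go in row 2.
r2c6 is out (column 6 already has a 3).
So the only cell in row 2 that can hold 3 is r2c3.
Therefore r2c3 = 3.

3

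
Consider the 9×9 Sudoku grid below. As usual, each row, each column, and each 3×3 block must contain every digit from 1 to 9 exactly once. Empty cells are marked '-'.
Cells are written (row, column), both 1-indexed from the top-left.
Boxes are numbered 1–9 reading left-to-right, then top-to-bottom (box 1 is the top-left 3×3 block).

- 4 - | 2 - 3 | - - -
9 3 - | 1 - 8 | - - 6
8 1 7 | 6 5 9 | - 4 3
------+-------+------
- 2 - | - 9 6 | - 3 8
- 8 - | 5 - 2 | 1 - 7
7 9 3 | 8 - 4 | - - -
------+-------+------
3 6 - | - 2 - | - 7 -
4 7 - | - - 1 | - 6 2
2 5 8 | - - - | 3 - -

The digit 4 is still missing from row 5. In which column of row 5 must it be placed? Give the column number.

3

Consider where 4 can go in row 5.
(5,1) is out (column 1 already has a 4).
(5,5) is out (box 5 already has a 4).
(5,8) is out (column 8 already has a 4).
So the only cell in row 5 that can hold 4 is (5,3).
That is column 3.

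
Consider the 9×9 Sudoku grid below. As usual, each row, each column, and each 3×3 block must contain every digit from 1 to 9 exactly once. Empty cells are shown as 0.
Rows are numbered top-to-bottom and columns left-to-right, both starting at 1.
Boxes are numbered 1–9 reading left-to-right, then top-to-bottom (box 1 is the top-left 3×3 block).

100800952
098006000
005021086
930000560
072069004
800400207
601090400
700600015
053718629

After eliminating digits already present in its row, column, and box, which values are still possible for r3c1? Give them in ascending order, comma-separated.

Row 3 already contains {1, 2, 5, 6, 8}.
Column 1 already contains {1, 6, 7, 8, 9}.
Its 3×3 block (box 1) already contains {1, 5, 8, 9}.
Removing those from 1–9 leaves {3, 4} as the candidates for r3c1.

3,4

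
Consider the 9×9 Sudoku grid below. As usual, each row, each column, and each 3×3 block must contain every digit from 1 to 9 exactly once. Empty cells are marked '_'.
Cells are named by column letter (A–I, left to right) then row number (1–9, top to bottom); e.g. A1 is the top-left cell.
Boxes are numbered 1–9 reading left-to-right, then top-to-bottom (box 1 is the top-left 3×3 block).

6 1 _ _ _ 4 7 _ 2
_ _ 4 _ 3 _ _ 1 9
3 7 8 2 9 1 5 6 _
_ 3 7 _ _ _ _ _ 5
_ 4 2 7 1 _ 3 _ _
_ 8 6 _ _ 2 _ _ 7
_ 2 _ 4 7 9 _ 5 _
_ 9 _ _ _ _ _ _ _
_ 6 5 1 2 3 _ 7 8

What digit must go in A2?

Cell A2 itself could take any of {2, 5} by direct elimination.
Consider where 2 can go in row 2.
B2 is out (column B already has a 2).
D2 is out (column D already has a 2).
F2 is out (column F already has a 2).
G2 is out (box 3 already has a 2).
So the only cell in row 2 that can hold 2 is A2.
Therefore A2 = 2.

2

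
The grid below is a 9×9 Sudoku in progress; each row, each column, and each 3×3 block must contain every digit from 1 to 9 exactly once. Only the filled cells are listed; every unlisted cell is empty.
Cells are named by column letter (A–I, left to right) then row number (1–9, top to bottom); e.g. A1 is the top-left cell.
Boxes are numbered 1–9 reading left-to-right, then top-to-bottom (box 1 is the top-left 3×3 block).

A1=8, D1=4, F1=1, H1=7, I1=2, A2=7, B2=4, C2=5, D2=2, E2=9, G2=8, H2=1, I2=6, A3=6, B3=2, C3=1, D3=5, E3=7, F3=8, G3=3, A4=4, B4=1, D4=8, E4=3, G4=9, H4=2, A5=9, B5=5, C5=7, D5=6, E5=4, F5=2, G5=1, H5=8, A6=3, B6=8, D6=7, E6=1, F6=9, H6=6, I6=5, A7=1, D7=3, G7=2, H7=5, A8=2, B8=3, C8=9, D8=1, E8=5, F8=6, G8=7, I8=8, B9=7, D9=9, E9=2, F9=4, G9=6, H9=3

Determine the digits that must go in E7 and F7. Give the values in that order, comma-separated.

8,7

For E7:
  Row 7 already contains {1, 2, 3, 5}.
  Column E already contains {1, 2, 3, 4, 5, 7, 9}.
  Its 3×3 block (box 8) already contains {1, 2, 3, 4, 5, 6, 9}.
  The only value from 1–9 not eliminated is 8, so E7 = 8.
For F7:
  Row 7 already contains {1, 2, 3, 5}.
  Column F already contains {1, 2, 4, 6, 8, 9}.
  Its 3×3 block (box 8) already contains {1, 2, 3, 4, 5, 6, 9}.
  The only value from 1–9 not eliminated is 7, so F7 = 7.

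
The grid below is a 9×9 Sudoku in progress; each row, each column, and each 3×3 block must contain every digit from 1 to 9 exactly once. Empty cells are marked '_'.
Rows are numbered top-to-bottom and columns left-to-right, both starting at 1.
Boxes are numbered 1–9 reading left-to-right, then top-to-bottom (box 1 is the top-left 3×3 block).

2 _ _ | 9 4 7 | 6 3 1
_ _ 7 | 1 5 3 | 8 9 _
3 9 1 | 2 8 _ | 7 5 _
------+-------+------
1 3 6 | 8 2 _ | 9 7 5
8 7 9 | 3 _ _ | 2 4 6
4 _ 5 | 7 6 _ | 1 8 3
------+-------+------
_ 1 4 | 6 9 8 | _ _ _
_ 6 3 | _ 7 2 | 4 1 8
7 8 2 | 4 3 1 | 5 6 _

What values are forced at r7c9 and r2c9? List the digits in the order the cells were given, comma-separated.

7,2

For r7c9:
  Consider where 7 can go in row 7.
  r7c1 is out (column 1 already has a 7).
  r7c7 is out (column 7 already has a 7).
  r7c8 is out (column 8 already has a 7).
  So the only cell in row 7 that can hold 7 is r7c9.
  So r7c9 = 7.
For r2c9:
  Consider where 2 can go in box 3.
  r3c9 is out (row 3 already has a 2).
  So the only cell in box 3 that can hold 2 is r2c9.
  So r2c9 = 2.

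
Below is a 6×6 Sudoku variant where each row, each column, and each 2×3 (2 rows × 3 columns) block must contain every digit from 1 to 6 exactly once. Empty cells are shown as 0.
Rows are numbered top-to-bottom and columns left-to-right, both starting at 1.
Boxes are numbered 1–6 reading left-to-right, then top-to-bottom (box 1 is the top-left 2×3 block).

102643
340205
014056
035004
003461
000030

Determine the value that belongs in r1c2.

Row 1 already contains {1, 2, 3, 4, 6}.
Column 2 already contains {1, 3, 4}.
Its 2×3 block (box 1) already contains {1, 2, 3, 4}.
The only value from 1–6 not eliminated is 5, so r1c2 = 5.

5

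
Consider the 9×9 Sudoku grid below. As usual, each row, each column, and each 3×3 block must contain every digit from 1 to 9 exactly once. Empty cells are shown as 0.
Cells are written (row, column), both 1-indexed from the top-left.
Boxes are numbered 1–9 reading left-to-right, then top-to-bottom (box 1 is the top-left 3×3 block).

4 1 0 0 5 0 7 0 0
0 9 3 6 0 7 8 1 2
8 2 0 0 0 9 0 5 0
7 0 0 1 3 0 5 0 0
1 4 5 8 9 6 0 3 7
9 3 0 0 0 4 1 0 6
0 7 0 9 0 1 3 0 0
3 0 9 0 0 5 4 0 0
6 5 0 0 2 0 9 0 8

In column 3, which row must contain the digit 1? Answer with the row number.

9

Consider where 1 can go in column 3.
(1,3) is out (row 1 already has a 1).
(3,3) is out (box 1 already has a 1).
(4,3) is out (row 4 already has a 1).
(6,3) is out (row 6 already has a 1).
(7,3) is out (row 7 already has a 1).
So the only cell in column 3 that can hold 1 is (9,3).
That is row 9.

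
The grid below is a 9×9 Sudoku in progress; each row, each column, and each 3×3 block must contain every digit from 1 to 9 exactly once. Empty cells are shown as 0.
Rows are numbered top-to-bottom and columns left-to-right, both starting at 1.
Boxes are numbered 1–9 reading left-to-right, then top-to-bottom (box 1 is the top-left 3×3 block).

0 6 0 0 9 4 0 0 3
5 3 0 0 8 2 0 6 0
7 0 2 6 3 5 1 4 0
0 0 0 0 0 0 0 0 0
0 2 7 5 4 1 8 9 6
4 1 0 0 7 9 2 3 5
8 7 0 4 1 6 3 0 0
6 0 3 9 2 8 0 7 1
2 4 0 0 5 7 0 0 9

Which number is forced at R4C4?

2

Cell R4C4 itself could take any of {2, 3, 8} by direct elimination.
Consider where 2 can go in box 5.
R4C5 is out (column 5 already has a 2).
R4C6 is out (column 6 already has a 2).
R6C4 is out (row 6 already has a 2).
So the only cell in box 5 that can hold 2 is R4C4.
Therefore R4C4 = 2.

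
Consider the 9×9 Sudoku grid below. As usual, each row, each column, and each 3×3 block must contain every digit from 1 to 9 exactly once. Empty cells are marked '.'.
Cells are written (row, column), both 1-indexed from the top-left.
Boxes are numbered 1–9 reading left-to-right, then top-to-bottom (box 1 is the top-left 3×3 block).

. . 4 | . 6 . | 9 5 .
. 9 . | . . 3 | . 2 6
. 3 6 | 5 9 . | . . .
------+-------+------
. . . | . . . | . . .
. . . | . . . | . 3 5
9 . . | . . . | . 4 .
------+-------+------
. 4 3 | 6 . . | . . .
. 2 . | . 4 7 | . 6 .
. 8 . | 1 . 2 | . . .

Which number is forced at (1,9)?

3

Cell (1,9) itself could take any of {1, 3, 7, 8} by direct elimination.
Consider where 3 can go in row 1.
(1,1) is out (box 1 already has a 3).
(1,2) is out (column 2 already has a 3).
(1,4) is out (box 2 already has a 3).
(1,6) is out (column 6 already has a 3).
So the only cell in row 1 that can hold 3 is (1,9).
Therefore (1,9) = 3.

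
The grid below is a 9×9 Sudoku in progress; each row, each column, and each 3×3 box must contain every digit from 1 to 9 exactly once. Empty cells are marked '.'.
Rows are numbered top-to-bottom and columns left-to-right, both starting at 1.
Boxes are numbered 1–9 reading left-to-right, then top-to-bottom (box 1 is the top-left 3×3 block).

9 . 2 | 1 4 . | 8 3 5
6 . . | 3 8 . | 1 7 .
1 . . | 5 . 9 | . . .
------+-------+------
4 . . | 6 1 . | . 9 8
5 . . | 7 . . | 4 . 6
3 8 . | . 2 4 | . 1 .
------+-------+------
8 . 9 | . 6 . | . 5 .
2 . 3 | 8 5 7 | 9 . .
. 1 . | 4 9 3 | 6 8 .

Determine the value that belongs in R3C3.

8

Cell R3C3 itself could take any of {4, 7, 8} by direct elimination.
Consider where 8 can go in box 1.
R1C2 is out (row 1 already has a 8).
R2C2 is out (row 2 already has a 8).
R2C3 is out (row 2 already has a 8).
R3C2 is out (column 2 already has a 8).
So the only cell in box 1 that can hold 8 is R3C3.
Therefore R3C3 = 8.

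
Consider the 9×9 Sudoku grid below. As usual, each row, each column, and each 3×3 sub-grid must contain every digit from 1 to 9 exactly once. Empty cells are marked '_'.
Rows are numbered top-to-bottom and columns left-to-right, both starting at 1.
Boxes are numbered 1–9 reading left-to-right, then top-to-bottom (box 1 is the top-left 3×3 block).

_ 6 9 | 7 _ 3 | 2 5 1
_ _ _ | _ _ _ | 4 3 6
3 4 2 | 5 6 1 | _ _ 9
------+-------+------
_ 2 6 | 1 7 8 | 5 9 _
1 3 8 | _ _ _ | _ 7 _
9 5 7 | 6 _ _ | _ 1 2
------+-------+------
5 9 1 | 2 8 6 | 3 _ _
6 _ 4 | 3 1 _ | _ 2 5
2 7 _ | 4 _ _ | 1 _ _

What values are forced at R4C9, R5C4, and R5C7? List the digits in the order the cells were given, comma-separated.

For R4C9:
  Consider where 3 can go in row 4.
  R4C1 is out (column 1 already has a 3).
  So the only cell in row 4 that can hold 3 is R4C9.
  So R4C9 = 3.
For R5C4:
  Row 5 already contains {1, 3, 7, 8}.
  Column 4 already contains {1, 2, 3, 4, 5, 6, 7}.
  Its 3×3 block (box 5) already contains {1, 6, 7, 8}.
  The only value from 1–9 not eliminated is 9, so R5C4 = 9.
For R5C7:
  Row 5 already contains {1, 3, 7, 8}.
  Column 7 already contains {1, 2, 3, 4, 5}.
  Its 3×3 block (box 6) already contains {1, 2, 5, 7, 9}.
  The only value from 1–9 not eliminated is 6, so R5C7 = 6.

3,9,6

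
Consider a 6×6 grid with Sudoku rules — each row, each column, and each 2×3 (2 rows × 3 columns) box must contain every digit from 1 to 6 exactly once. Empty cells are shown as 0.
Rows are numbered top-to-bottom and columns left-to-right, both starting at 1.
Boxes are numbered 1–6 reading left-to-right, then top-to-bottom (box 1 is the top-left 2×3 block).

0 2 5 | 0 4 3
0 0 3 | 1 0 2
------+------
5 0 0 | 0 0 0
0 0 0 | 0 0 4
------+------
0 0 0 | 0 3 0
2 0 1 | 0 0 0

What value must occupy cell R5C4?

2

Cell R5C4 itself could take any of {2, 4, 5, 6} by direct elimination.
Consider where 2 can go in box 6.
R5C6 is out (column 6 already has a 2).
R6C4 is out (row 6 already has a 2).
R6C5 is out (row 6 already has a 2).
R6C6 is out (row 6 already has a 2).
So the only cell in box 6 that can hold 2 is R5C4.
Therefore R5C4 = 2.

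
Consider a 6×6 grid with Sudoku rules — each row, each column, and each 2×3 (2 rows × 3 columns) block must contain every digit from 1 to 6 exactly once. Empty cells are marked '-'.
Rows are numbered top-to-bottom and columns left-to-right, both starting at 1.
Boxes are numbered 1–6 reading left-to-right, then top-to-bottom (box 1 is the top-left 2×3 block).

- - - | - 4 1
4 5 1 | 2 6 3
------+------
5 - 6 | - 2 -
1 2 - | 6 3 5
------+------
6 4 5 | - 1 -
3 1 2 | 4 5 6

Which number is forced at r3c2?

Row 3 already contains {2, 5, 6}.
Column 2 already contains {1, 2, 4, 5}.
Its 2×3 block (box 3) already contains {1, 2, 5, 6}.
The only value from 1–6 not eliminated is 3, so r3c2 = 3.

3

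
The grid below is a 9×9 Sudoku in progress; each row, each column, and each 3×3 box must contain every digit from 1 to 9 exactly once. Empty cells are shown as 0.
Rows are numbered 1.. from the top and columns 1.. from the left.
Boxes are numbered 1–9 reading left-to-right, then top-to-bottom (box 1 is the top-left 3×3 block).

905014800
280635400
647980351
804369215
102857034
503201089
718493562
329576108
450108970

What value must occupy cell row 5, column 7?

6

Row 5 already contains {1, 2, 3, 4, 5, 7, 8}.
Column 7 already contains {1, 2, 3, 4, 5, 8, 9}.
Its 3×3 block (box 6) already contains {1, 2, 3, 4, 5, 8, 9}.
The only value from 1–9 not eliminated is 6, so row 5, column 7 = 6.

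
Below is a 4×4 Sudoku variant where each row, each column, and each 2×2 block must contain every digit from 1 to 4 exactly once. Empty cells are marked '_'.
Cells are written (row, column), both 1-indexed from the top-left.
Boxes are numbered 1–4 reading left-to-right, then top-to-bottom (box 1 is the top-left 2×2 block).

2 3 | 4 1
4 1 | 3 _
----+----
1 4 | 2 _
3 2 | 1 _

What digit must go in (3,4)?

3

Row 3 already contains {1, 2, 4}.
Column 4 already contains {1}.
Its 2×2 block (box 4) already contains {1, 2}.
The only value from 1–4 not eliminated is 3, so (3,4) = 3.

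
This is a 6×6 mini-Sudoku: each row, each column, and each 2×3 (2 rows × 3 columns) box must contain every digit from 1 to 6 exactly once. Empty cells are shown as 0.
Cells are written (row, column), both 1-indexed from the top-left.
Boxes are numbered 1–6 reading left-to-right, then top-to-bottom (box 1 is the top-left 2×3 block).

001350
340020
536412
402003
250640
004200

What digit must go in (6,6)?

Cell (6,6) itself could take any of {1, 5} by direct elimination.
Consider where 5 can go in box 6.
(5,6) is out (row 5 already has a 5).
(6,5) is out (column 5 already has a 5).
So the only cell in box 6 that can hold 5 is (6,6).
Therefore (6,6) = 5.

5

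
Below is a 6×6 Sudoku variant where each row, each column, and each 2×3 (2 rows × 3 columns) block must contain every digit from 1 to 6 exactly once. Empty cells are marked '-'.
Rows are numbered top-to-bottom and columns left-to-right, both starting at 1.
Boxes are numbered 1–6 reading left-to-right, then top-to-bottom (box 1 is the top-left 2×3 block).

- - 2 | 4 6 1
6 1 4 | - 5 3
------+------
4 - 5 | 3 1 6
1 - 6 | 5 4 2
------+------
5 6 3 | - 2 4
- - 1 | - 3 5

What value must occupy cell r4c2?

3

Row 4 already contains {1, 2, 4, 5, 6}.
Column 2 already contains {1, 6}.
Its 2×3 block (box 3) already contains {1, 4, 5, 6}.
The only value from 1–6 not eliminated is 3, so r4c2 = 3.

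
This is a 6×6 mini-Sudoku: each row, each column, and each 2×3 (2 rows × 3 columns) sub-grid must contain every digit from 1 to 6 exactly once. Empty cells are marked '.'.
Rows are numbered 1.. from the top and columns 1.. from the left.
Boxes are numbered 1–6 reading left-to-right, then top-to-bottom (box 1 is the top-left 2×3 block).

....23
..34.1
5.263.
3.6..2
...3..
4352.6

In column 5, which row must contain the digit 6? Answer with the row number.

Consider where 6 can go in column 5.
row 4, column 5 is out (row 4 already has a 6).
row 5, column 5 is out (box 6 already has a 6).
row 6, column 5 is out (row 6 already has a 6).
So the only cell in column 5 that can hold 6 is row 2, column 5.
That is row 2.

2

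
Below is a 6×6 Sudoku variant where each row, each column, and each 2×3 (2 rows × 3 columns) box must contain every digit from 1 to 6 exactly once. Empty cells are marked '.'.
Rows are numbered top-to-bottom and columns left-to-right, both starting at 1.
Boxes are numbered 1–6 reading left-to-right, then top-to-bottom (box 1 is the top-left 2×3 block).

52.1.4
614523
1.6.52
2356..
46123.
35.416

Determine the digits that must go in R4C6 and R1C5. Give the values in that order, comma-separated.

For R4C6:
  Row 4 already contains {2, 3, 5, 6}.
  Column 6 already contains {2, 3, 4, 6}.
  Its 2×3 block (box 4) already contains {2, 5, 6}.
  The only value from 1–6 not eliminated is 1, so R4C6 = 1.
For R1C5:
  Row 1 already contains {1, 2, 4, 5}.
  Column 5 already contains {1, 2, 3, 5}.
  Its 2×3 block (box 2) already contains {1, 2, 3, 4, 5}.
  The only value from 1–6 not eliminated is 6, so R1C5 = 6.

1,6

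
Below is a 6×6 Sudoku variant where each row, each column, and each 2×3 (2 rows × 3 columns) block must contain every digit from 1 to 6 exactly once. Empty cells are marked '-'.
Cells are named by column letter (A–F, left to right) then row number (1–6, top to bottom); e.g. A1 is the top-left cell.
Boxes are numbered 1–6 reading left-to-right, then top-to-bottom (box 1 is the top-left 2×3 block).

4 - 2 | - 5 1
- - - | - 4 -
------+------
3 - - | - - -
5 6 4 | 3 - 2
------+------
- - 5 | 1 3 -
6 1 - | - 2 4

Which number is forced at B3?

Row 3 already contains {3}.
Column B already contains {1, 6}.
Its 2×3 block (box 3) already contains {3, 4, 5, 6}.
The only value from 1–6 not eliminated is 2, so B3 = 2.

2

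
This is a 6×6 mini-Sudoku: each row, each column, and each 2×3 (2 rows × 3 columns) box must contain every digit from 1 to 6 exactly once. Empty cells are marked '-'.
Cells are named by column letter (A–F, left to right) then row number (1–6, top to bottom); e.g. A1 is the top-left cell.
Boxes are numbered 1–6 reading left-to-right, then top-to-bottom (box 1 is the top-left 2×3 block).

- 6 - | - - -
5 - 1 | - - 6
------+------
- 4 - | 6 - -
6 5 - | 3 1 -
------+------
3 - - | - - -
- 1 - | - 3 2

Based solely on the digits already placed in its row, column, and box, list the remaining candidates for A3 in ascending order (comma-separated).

Row 3 already contains {4, 6}.
Column A already contains {3, 5, 6}.
Its 2×3 block (box 3) already contains {4, 5, 6}.
Removing those from 1–6 leaves {1, 2} as the candidates for A3.

1,2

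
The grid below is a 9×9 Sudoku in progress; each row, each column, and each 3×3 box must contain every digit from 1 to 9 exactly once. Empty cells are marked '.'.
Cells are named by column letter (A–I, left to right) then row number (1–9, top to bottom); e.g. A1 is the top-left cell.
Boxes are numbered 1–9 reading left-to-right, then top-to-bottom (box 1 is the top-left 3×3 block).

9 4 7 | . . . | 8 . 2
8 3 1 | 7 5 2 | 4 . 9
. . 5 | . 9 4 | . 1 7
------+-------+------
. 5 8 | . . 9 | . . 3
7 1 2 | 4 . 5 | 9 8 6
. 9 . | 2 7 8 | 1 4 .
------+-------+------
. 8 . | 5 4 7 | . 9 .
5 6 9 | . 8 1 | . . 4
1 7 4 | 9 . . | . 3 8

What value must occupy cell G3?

Cell G3 itself could take any of {3, 6} by direct elimination.
Consider where 3 can go in column G.
G4 is out (row 4 already has a 3).
G7 is out (box 9 already has a 3).
G8 is out (box 9 already has a 3).
G9 is out (row 9 already has a 3).
So the only cell in column G that can hold 3 is G3.
Therefore G3 = 3.

3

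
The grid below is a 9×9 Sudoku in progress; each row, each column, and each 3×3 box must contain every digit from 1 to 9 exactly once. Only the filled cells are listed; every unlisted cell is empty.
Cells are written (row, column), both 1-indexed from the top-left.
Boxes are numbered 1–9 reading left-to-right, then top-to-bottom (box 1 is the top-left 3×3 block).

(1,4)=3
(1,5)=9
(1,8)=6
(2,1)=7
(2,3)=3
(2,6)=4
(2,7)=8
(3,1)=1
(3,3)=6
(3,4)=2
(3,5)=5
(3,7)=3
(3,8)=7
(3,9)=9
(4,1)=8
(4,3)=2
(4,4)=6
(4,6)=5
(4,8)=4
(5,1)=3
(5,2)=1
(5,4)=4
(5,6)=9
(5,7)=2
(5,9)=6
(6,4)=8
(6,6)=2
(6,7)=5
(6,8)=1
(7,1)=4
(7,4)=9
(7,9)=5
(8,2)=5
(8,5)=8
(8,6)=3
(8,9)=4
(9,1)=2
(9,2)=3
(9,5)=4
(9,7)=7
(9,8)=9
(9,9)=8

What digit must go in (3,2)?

Cell (3,2) itself could take any of {4, 8} by direct elimination.
Consider where 4 can go in row 3.
(3,6) is out (column 6 already has a 4).
So the only cell in row 3 that can hold 4 is (3,2).
Therefore (3,2) = 4.

4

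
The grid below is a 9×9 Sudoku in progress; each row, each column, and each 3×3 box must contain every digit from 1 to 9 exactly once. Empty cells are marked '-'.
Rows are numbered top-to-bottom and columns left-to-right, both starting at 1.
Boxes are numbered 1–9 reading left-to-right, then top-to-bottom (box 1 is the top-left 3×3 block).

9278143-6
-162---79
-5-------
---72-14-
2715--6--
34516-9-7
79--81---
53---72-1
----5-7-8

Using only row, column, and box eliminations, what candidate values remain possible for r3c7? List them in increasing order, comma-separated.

4,8

Row 3 already contains {5}.
Column 7 already contains {1, 2, 3, 6, 7, 9}.
Its 3×3 block (box 3) already contains {3, 6, 7, 9}.
Removing those from 1–9 leaves {4, 8} as the candidates for r3c7.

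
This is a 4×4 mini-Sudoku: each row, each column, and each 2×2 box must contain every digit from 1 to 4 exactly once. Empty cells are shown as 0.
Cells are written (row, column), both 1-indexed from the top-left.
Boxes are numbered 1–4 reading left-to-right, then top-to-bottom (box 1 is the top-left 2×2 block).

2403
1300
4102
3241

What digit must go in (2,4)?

4

Row 2 already contains {1, 3}.
Column 4 already contains {1, 2, 3}.
Its 2×2 block (box 2) already contains {3}.
The only value from 1–4 not eliminated is 4, so (2,4) = 4.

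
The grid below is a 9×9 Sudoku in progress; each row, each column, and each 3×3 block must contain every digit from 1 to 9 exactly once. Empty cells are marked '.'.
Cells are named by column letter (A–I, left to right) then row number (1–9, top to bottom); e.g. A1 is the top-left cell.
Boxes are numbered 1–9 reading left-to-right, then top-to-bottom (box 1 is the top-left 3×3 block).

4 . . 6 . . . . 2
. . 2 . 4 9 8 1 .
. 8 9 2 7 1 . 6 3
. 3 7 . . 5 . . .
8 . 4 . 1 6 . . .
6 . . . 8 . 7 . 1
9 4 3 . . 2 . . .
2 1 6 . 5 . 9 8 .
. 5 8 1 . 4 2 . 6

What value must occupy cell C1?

1

Cell C1 itself could take any of {1, 5} by direct elimination.
Consider where 1 can go in column C.
C6 is out (row 6 already has a 1).
So the only cell in column C that can hold 1 is C1.
Therefore C1 = 1.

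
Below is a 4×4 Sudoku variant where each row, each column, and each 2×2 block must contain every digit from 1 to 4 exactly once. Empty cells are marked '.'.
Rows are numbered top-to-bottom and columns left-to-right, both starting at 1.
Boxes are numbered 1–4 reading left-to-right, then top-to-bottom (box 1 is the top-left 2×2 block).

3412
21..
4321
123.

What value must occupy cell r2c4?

Cell r2c4 itself could take any of {3, 4} by direct elimination.
Consider where 3 can go in box 2.
r2c3 is out (column 3 already has a 3).
So the only cell in box 2 that can hold 3 is r2c4.
Therefore r2c4 = 3.

3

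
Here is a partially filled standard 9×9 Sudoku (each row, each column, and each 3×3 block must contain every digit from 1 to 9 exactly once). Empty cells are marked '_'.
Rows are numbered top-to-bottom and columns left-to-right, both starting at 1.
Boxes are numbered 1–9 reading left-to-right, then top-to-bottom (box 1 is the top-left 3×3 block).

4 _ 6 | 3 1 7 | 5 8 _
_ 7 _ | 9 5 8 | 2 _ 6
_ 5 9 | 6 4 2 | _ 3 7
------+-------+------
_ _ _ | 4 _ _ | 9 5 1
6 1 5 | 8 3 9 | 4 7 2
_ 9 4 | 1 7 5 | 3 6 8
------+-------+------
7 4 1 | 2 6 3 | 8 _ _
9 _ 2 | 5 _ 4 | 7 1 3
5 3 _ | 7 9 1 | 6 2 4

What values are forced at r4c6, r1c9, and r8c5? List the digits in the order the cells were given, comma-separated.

6,9,8

For r4c6:
  Row 4 already contains {1, 4, 5, 9}.
  Column 6 already contains {1, 2, 3, 4, 5, 7, 8, 9}.
  Its 3×3 block (box 5) already contains {1, 3, 4, 5, 7, 8, 9}.
  The only value from 1–9 not eliminated is 6, so r4c6 = 6.
For r1c9:
  Row 1 already contains {1, 3, 4, 5, 6, 7, 8}.
  Column 9 already contains {1, 2, 3, 4, 6, 7, 8}.
  Its 3×3 block (box 3) already contains {2, 3, 5, 6, 7, 8}.
  The only value from 1–9 not eliminated is 9, so r1c9 = 9.
For r8c5:
  Row 8 already contains {1, 2, 3, 4, 5, 7, 9}.
  Column 5 already contains {1, 3, 4, 5, 6, 7, 9}.
  Its 3×3 block (box 8) already contains {1, 2, 3, 4, 5, 6, 7, 9}.
  The only value from 1–9 not eliminated is 8, so r8c5 = 8.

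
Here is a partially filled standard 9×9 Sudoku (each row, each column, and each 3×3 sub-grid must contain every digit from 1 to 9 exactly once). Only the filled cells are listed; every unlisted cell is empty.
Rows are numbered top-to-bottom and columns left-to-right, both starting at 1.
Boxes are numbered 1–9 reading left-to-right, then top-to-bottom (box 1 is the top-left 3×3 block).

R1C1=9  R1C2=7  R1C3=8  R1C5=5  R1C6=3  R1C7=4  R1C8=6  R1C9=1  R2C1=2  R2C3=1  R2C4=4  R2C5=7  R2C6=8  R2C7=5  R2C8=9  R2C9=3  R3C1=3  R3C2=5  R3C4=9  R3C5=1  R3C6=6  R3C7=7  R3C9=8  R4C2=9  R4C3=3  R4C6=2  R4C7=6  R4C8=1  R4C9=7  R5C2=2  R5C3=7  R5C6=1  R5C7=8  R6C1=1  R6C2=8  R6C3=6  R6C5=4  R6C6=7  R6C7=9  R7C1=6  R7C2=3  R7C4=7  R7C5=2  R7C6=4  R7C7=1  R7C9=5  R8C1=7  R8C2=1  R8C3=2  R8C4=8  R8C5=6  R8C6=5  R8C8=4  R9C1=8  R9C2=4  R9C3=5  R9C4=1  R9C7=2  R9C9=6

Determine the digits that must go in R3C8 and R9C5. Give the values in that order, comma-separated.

2,3

For R3C8:
  Row 3 already contains {1, 3, 5, 6, 7, 8, 9}.
  Column 8 already contains {1, 4, 6, 9}.
  Its 3×3 block (box 3) already contains {1, 3, 4, 5, 6, 7, 8, 9}.
  The only value from 1–9 not eliminated is 2, so R3C8 = 2.
For R9C5:
  Consider where 3 can go in box 8.
  R9C6 is out (column 6 already has a 3).
  So the only cell in box 8 that can hold 3 is R9C5.
  So R9C5 = 3.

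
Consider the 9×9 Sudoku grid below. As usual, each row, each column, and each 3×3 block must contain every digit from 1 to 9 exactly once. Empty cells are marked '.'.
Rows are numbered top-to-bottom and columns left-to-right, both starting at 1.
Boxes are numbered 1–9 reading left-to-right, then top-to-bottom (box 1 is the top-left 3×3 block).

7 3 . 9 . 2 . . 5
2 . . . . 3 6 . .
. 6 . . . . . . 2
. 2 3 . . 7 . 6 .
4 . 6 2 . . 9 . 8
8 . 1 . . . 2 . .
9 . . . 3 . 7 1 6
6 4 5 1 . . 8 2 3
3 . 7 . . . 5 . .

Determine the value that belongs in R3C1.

1

Cell R3C1 itself could take any of {1, 5} by direct elimination.
Consider where 1 can go in column 1.
R4C1 is out (box 4 already has a 1).
So the only cell in column 1 that can hold 1 is R3C1.
Therefore R3C1 = 1.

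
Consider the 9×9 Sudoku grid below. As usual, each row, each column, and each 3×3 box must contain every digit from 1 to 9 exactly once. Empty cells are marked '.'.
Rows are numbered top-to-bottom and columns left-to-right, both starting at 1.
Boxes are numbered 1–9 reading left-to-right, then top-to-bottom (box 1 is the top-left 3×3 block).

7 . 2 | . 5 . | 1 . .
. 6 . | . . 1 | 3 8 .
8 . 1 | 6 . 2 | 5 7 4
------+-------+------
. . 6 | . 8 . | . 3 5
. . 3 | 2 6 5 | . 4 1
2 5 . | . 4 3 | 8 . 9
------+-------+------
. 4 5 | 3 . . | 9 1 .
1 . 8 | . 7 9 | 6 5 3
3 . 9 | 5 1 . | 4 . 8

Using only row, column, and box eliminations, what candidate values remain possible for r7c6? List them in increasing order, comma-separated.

Row 7 already contains {1, 3, 4, 5, 9}.
Column 6 already contains {1, 2, 3, 5, 9}.
Its 3×3 block (box 8) already contains {1, 3, 5, 7, 9}.
Removing those from 1–9 leaves {6, 8} as the candidates for r7c6.

6,8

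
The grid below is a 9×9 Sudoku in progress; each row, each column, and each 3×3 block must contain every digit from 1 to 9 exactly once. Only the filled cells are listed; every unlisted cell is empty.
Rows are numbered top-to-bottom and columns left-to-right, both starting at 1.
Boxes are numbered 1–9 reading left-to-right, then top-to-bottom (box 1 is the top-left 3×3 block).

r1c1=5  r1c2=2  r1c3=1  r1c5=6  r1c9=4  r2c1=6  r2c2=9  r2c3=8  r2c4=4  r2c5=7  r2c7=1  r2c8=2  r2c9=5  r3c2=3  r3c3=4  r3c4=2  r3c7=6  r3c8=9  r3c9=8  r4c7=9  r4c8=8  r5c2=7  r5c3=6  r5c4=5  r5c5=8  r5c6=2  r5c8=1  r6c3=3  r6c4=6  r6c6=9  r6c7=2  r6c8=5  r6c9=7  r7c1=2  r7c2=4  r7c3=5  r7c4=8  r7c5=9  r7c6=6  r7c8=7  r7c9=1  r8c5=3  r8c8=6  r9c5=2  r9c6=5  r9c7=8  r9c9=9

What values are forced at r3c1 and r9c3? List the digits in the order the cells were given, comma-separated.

7,7

For r3c1:
  Row 3 already contains {2, 3, 4, 6, 8, 9}.
  Column 1 already contains {2, 5, 6}.
  Its 3×3 block (box 1) already contains {1, 2, 3, 4, 5, 6, 8, 9}.
  The only value from 1–9 not eliminated is 7, so r3c1 = 7.
For r9c3:
  Row 9 already contains {2, 5, 8, 9}.
  Column 3 already contains {1, 3, 4, 5, 6, 8}.
  Its 3×3 block (box 7) already contains {2, 4, 5}.
  The only value from 1–9 not eliminated is 7, so r9c3 = 7.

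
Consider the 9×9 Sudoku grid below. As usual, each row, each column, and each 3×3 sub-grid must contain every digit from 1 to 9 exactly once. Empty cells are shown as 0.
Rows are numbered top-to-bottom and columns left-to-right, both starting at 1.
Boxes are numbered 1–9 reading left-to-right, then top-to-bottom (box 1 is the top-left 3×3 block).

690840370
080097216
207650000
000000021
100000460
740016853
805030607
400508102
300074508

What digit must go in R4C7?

7

Cell R4C7 itself could take any of {7, 9} by direct elimination.
Consider where 7 can go in column 7.
R3C7 is out (row 3 already has a 7).
So the only cell in column 7 that can hold 7 is R4C7.
Therefore R4C7 = 7.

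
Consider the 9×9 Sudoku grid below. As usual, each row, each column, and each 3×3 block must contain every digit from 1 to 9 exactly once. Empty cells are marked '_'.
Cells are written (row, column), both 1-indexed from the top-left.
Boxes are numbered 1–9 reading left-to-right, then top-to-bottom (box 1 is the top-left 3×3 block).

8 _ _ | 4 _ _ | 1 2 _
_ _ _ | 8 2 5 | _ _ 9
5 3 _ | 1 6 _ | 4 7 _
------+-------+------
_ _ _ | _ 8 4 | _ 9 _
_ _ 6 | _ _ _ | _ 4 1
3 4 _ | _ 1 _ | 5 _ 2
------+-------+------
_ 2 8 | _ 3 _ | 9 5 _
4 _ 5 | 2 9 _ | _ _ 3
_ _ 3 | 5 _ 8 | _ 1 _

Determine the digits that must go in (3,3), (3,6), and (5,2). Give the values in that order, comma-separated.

For (3,3):
  Consider where 2 can go in box 1.
  (1,2) is out (row 1 already has a 2).
  (1,3) is out (row 1 already has a 2).
  (2,1) is out (row 2 already has a 2).
  (2,2) is out (row 2 already has a 2).
  (2,3) is out (row 2 already has a 2).
  So the only cell in box 1 that can hold 2 is (3,3).
  So (3,3) = 2.
For (3,6):
  Row 3 already contains {1, 3, 4, 5, 6, 7}.
  Column 6 already contains {4, 5, 8}.
  Its 3×3 block (box 2) already contains {1, 2, 4, 5, 6, 8}.
  The only value from 1–9 not eliminated is 9, so (3,6) = 9.
For (5,2):
  Consider where 8 can go in column 2.
  (1,2) is out (row 1 already has a 8).
  (2,2) is out (row 2 already has a 8).
  (4,2) is out (row 4 already has a 8).
  (8,2) is out (box 7 already has a 8).
  (9,2) is out (row 9 already has a 8).
  So the only cell in column 2 that can hold 8 is (5,2).
  So (5,2) = 8.

2,9,8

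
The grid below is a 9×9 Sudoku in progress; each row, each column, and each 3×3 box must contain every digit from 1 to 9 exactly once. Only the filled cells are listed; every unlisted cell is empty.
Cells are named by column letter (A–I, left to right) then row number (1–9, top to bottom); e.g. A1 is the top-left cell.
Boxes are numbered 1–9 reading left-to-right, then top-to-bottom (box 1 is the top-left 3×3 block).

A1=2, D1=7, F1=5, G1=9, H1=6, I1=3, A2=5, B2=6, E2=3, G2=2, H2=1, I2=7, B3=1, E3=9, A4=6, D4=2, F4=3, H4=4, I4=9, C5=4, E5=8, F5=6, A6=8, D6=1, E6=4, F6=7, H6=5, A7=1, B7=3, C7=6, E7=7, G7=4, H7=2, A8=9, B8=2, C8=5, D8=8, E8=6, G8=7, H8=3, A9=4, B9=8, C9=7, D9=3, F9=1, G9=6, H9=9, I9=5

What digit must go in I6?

Cell I6 itself could take any of {2, 6} by direct elimination.
Consider where 6 can go in box 6.
G4 is out (row 4 already has a 6).
G5 is out (row 5 already has a 6).
H5 is out (row 5 already has a 6).
I5 is out (row 5 already has a 6).
G6 is out (column G already has a 6).
So the only cell in box 6 that can hold 6 is I6.
Therefore I6 = 6.

6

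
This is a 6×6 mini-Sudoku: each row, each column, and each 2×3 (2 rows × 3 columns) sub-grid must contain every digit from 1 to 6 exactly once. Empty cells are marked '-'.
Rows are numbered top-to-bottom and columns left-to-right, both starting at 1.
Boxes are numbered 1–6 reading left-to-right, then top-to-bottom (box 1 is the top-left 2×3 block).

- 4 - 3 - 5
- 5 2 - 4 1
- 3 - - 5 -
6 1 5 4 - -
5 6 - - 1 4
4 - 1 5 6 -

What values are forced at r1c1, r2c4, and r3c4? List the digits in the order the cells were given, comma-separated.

1,6,1

For r1c1:
  Row 1 already contains {3, 4, 5}.
  Column 1 already contains {4, 5, 6}.
  Its 2×3 block (box 1) already contains {2, 4, 5}.
  The only value from 1–6 not eliminated is 1, so r1c1 = 1.
For r2c4:
  Row 2 already contains {1, 2, 4, 5}.
  Column 4 already contains {3, 4, 5}.
  Its 2×3 block (box 2) already contains {1, 3, 4, 5}.
  The only value from 1–6 not eliminated is 6, so r2c4 = 6.
For r3c4:
  Consider where 1 can go in row 3.
  r3c1 is out (box 3 already has a 1).
  r3c3 is out (column 3 already has a 1).
  r3c6 is out (column 6 already has a 1).
  So the only cell in row 3 that can hold 1 is r3c4.
  So r3c4 = 1.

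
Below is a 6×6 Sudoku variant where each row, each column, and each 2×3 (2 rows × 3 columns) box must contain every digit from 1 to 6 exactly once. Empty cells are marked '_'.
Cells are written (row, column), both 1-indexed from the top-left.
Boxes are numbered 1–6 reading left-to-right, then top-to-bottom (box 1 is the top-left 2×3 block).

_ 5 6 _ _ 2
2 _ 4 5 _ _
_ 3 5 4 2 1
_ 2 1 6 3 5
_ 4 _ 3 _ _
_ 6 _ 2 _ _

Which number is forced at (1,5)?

4

Cell (1,5) itself could take any of {1, 4} by direct elimination.
Consider where 4 can go in row 1.
(1,1) is out (box 1 already has a 4).
(1,4) is out (column 4 already has a 4).
So the only cell in row 1 that can hold 4 is (1,5).
Therefore (1,5) = 4.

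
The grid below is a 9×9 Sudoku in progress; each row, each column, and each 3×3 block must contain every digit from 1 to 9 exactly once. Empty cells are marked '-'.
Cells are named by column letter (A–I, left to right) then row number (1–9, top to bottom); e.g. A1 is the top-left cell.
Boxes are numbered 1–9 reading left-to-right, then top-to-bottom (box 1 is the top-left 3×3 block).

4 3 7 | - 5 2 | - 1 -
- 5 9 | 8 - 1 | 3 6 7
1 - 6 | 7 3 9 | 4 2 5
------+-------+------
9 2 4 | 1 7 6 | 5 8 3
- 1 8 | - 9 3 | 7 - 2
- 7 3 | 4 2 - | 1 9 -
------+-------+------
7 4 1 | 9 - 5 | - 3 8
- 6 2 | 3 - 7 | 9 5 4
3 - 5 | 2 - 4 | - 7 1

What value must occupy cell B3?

Row 3 already contains {1, 2, 3, 4, 5, 6, 7, 9}.
Column B already contains {1, 2, 3, 4, 5, 6, 7}.
Its 3×3 block (box 1) already contains {1, 3, 4, 5, 6, 7, 9}.
The only value from 1–9 not eliminated is 8, so B3 = 8.

8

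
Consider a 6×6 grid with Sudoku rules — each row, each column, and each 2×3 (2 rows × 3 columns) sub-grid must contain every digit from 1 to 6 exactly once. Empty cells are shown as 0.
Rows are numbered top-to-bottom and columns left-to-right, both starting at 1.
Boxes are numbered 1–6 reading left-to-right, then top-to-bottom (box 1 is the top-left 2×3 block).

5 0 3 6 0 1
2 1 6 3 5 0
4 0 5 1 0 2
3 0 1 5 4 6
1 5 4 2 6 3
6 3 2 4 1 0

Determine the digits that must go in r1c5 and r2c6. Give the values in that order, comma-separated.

For r1c5:
  Row 1 already contains {1, 3, 5, 6}.
  Column 5 already contains {1, 4, 5, 6}.
  Its 2×3 block (box 2) already contains {1, 3, 5, 6}.
  The only value from 1–6 not eliminated is 2, so r1c5 = 2.
For r2c6:
  Row 2 already contains {1, 2, 3, 5, 6}.
  Column 6 already contains {1, 2, 3, 6}.
  Its 2×3 block (box 2) already contains {1, 3, 5, 6}.
  The only value from 1–6 not eliminated is 4, so r2c6 = 4.

2,4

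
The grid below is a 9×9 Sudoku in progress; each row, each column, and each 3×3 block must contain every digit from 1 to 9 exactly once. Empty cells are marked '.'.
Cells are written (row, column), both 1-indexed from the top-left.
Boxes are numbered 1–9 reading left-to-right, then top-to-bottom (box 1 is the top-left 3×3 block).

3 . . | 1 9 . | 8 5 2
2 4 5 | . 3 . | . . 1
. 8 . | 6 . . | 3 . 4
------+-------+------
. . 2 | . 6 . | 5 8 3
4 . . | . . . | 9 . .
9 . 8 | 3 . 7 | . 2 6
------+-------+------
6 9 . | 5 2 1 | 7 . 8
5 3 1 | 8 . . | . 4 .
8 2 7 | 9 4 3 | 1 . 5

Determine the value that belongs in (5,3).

3

Cell (5,3) itself could take any of {3, 6} by direct elimination.
Consider where 3 can go in column 3.
(1,3) is out (row 1 already has a 3).
(3,3) is out (row 3 already has a 3).
(7,3) is out (box 7 already has a 3).
So the only cell in column 3 that can hold 3 is (5,3).
Therefore (5,3) = 3.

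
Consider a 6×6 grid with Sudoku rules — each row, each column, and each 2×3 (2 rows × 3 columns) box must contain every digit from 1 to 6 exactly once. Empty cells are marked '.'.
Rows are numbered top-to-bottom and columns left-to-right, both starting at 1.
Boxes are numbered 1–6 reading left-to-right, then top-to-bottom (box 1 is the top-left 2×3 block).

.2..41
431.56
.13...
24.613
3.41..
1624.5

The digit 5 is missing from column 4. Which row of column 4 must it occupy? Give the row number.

Consider where 5 can go in column 4.
R1C4 is out (box 2 already has a 5).
R2C4 is out (row 2 already has a 5).
So the only cell in column 4 that can hold 5 is R3C4.
That is row 3.

3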